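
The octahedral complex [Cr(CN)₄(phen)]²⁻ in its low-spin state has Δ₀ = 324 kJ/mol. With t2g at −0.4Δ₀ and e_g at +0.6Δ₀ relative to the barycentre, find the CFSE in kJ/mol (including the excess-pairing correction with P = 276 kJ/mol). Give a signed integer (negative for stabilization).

Ligand charges: 4×(-1) from CN⁻ and 1×(+0) from phen sum to -4; with overall charge -2, Cr is +2.
Cr is in group 6, so Cr²⁺ is d⁴ (6 − 2 = 4).
Configuration: t2g^4 e_g^0.
CFSE(orbital) = 4×(-0.4Δ₀) + 0×(0.6Δ₀) = -1.6Δ₀; with Δ₀ = 324 kJ/mol that is -518 kJ/mol.
High-spin d⁴ would be t2g^3 e_g^1 with 0 pairs; low-spin has 1, so 1 excess pair costs +1P = +276 kJ/mol.
Combining: -518 + 276 = -242 kJ/mol.

-242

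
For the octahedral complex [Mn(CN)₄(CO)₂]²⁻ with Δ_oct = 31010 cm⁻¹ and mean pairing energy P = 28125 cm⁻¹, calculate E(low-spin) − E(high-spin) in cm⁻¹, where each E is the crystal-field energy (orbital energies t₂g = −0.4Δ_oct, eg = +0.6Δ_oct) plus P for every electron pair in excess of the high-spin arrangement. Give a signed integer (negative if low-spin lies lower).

Ligand charges: 4×(-1) from CN⁻ and 2×(+0) from CO sum to -4; with overall charge -2, Mn is +2.
Mn sits in group 7; removing 2 electrons leaves Mn²⁺ with 7 − 2 = 5 d electrons.
High-spin d⁵ fills as t₂g³ eg² with CFSE 3(−0.4) + 2(+0.6) = 0.0Δ_oct = 0 cm⁻¹.
Low-spin: t₂g⁵ eg⁰, orbital CFSE = -2.0Δ_oct = -62020 cm⁻¹; plus 2 excess pairs × P = +56250 cm⁻¹; total -5770 cm⁻¹.
Thus E(LS) − E(HS) = -5770 cm⁻¹.

-5770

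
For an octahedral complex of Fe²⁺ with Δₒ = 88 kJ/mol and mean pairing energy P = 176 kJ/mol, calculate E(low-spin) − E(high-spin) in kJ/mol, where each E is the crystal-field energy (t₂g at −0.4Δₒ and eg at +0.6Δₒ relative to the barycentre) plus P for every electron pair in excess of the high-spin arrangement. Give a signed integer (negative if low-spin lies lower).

176

Fe sits in group 8; removing 2 electrons leaves Fe²⁺ with 8 − 2 = 6 d electrons.
High-spin d⁶ fills as t₂g⁴ eg² with CFSE 4(−0.4) + 2(+0.6) = -0.4Δₒ = -35 kJ/mol.
Low-spin t₂g⁶ eg⁰ gives -2.4Δₒ = -211 kJ/mol, but forming 2 extra pairs costs 2P = 352 kJ/mol, so E(LS) = -211 + 352 = 141 kJ/mol.
E(LS) − E(HS) = 141 − (-35) = 176 kJ/mol.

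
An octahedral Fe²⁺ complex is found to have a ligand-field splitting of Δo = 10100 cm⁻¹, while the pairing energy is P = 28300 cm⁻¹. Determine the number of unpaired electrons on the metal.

Fe is in group 8, so Fe²⁺ is d⁶ (8 − 2 = 6).
Since Δo = 10100 cm⁻¹ < P = 28300 cm⁻¹, the complex adopts the high-spin configuration.
Filling d⁶ accordingly: t₂g⁴ eg².
Unpaired electrons: 4.

4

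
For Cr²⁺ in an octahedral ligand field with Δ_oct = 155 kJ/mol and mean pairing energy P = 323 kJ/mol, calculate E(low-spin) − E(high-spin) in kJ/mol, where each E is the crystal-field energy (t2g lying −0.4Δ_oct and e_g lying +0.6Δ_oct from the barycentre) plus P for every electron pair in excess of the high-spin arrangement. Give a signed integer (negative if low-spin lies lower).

Cr is in group 6, so Cr²⁺ is d⁴ (6 − 2 = 4).
High-spin d⁴ fills as t2g^3 e_g^1 with CFSE 3(−0.4) + 1(+0.6) = -0.6Δ_oct = -93 kJ/mol.
For low-spin the configuration is t2g^4 e_g^0: orbital energy -1.6 × 155 = -248 kJ/mol, and 1 additional pair relative to high-spin adds 323 kJ/mol, giving 75 kJ/mol.
Thus E(LS) − E(HS) = 168 kJ/mol.

168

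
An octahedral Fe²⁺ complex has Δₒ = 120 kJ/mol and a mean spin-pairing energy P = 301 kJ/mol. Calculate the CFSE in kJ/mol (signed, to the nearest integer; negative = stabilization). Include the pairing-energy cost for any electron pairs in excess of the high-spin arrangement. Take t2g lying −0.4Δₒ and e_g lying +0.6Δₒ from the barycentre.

Fe is in group 8, so Fe²⁺ is d⁶ (8 − 2 = 6).
With Δₒ < P the complex is high-spin.
Filling d⁶ accordingly: t2g^4 e_g^2.
Orbital CFSE = -0.4Δₒ = -0.4 × 120 = -48 kJ/mol.
High-spin has no excess pairs, so no pairing correction applies.

-48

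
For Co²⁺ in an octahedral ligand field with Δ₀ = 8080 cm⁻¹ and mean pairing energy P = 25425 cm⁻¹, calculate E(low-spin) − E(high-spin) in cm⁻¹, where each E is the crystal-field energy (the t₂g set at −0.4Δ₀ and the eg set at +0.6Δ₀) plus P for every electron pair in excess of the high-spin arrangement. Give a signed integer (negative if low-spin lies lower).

Co is in group 9, so Co²⁺ is d⁷ (9 − 2 = 7).
In the high-spin limit (t₂g⁵ eg²) the orbital term is -0.8Δ₀ = -6464 cm⁻¹, with no excess pairing.
Low-spin: t₂g⁶ eg¹, orbital CFSE = -1.8Δ₀ = -14544 cm⁻¹; plus 1 excess pair × P = +25425 cm⁻¹; total 10881 cm⁻¹.
Thus E(LS) − E(HS) = 17345 cm⁻¹.

17345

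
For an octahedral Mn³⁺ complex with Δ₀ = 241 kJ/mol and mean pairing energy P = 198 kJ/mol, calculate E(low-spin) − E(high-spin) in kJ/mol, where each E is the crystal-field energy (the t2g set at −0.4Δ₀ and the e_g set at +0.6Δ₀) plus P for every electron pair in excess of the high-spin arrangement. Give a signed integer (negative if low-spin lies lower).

Mn³⁺: group 7, so d-count = 7 − 3 = 4.
In the high-spin limit (t2g^3 e_g^1) the orbital term is -0.6Δ₀ = -145 kJ/mol, with no excess pairing.
Low-spin: t2g^4 e_g^0, orbital CFSE = -1.6Δ₀ = -386 kJ/mol; plus 1 excess pair × P = +198 kJ/mol; total -188 kJ/mol.
E(LS) − E(HS) = -188 − (-145) = -43 kJ/mol.

-43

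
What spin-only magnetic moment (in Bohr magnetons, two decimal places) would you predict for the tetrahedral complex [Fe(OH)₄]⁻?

5.92 Bohr magnetons

Each OH⁻ contributes -1; 4 × (-1) = -4. With overall charge -1, Fe is in the +3 oxidation state.
Fe sits in group 8; removing 3 electrons leaves Fe³⁺ with 8 − 3 = 5 d electrons.
With tetrahedral geometry the complex is necessarily high-spin.
Configuration: e² t₂³ → 5 unpaired electrons.
μ(spin-only) = √[5(5+2)] = √35 ≈ 5.92 Bohr magnetons.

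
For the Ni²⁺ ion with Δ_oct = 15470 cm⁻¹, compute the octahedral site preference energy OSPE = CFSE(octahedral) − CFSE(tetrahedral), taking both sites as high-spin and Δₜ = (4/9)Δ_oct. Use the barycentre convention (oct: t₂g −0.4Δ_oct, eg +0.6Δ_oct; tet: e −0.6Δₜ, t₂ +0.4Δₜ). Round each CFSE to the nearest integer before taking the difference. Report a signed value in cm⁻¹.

Group 10 minus oxidation state +2 gives a d⁸ configuration for Ni²⁺.
Octahedral (high-spin): t2g^6 e_g^2, CFSE = 6(−0.4) + 2(+0.6) = -1.2Δ_oct = -1.2 × 15470 = -18564 cm⁻¹.
In a tetrahedral site the filling is e^4 t2^4: CFSE(tet) = -0.8Δₜ = -0.8 × (4/9)(15470) = -5500 cm⁻¹.
Subtracting, OSPE = -18564 − (-5500) = -13064 cm⁻¹.

-13064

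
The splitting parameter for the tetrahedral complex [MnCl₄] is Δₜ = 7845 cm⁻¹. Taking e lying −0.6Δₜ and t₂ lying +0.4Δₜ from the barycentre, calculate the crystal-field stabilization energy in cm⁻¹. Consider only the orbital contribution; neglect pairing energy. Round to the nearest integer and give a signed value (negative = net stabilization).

-6276

Each Cl⁻ contributes -1; 4 × (-1) = -4. With overall charge +0, Mn is in the +4 oxidation state.
Mn⁴⁺: group 7, so d-count = 7 − 4 = 3.
With tetrahedral geometry the complex is necessarily high-spin.
The d³ electrons fill as e² t₂¹.
CFSE(orbital) = 2×(-0.6Δₜ) + 1×(0.4Δₜ) = -0.8Δₜ; with Δₜ = 7845 cm⁻¹ that is -6276 cm⁻¹.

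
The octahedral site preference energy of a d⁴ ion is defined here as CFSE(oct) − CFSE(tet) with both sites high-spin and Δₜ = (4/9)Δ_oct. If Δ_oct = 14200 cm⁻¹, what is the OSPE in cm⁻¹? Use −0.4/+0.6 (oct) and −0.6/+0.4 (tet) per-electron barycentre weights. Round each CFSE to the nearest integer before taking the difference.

-5996

In an octahedral site d⁴ (HS) is t2g^3 e_g^1, giving CFSE(oct) = -0.6Δ_oct = -8520 cm⁻¹.
Tetrahedral: e^2 t2^2, CFSE = 2(−0.6) + 2(+0.4) = -0.4Δₜ = -0.4 × (4/9) × 14200 = -2524 cm⁻¹.
OSPE = -8520 − (-2524) = -5996 cm⁻¹.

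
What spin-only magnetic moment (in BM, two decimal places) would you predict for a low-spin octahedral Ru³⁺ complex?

Ru sits in group 8; removing 3 electrons leaves Ru³⁺ with 8 − 3 = 5 d electrons.
Configuration: t₂g⁵ eg⁰ → 1 unpaired electron.
μ(spin-only) = √[1(1+2)] = √3 ≈ 1.73 BM.

1.73 BM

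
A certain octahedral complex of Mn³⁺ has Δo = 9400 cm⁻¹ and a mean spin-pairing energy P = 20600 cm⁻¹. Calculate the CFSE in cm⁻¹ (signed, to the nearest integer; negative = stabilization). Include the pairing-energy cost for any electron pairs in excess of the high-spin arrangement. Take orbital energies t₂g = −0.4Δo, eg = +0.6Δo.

-5640

Mn is in group 7, so Mn³⁺ is d⁴ (7 − 3 = 4).
With Δo < P the complex is high-spin.
Filling d⁴ accordingly: t₂g³ eg¹.
Orbital CFSE = -0.6Δo = -0.6 × 9400 = -5640 cm⁻¹.
High-spin has no excess pairs, so no pairing correction applies.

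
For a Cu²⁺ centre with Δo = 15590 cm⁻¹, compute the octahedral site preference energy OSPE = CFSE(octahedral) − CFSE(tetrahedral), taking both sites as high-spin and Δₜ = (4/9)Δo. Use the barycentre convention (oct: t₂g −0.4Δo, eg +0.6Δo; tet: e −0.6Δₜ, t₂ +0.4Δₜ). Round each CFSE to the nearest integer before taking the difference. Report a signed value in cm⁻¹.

Cu²⁺: group 11, so d-count = 11 − 2 = 9.
Octahedral high-spin t₂g⁶ eg³: CFSE = -0.6 × 15590 = -9354 cm⁻¹.
In a tetrahedral site the filling is e⁴ t₂⁵: CFSE(tet) = -0.4Δₜ = -0.4 × (4/9)(15590) = -2772 cm⁻¹.
Subtracting, OSPE = -9354 − (-2772) = -6582 cm⁻¹.

-6582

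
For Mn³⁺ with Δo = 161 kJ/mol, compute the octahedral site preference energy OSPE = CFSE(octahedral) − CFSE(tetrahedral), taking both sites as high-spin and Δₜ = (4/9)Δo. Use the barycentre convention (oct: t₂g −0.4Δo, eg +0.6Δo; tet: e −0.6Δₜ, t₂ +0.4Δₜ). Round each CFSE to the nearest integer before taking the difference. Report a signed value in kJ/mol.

-68

Group 7 minus oxidation state +3 gives a d⁴ configuration for Mn³⁺.
Octahedral (high-spin): t2g^3 e_g^1, CFSE = 3(−0.4) + 1(+0.6) = -0.6Δo = -0.6 × 161 = -97 kJ/mol.
Tetrahedral: e^2 t2^2, CFSE = 2(−0.6) + 2(+0.4) = -0.4Δₜ = -0.4 × (4/9) × 161 = -29 kJ/mol.
OSPE = -97 − (-29) = -68 kJ/mol.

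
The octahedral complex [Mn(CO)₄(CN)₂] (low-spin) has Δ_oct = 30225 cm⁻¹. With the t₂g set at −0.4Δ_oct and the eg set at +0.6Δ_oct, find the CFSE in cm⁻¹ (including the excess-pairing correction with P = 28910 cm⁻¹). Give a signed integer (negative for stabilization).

-2630

Ligand charges: 4×(+0) from CO and 2×(-1) from CN⁻ sum to -2; with overall charge +0, Mn is +2.
Mn sits in group 7; removing 2 electrons leaves Mn²⁺ with 7 − 2 = 5 d electrons.
Configuration: t₂g⁵ eg⁰.
Orbital CFSE = 5(-0.4) + 0(0.6) = -2.0Δ_oct = -2.0 × 30225 = -60450 cm⁻¹.
High-spin d⁵ would be t₂g³ eg² with 0 pairs; low-spin has 2, so 2 excess pairs cost +2P = +57820 cm⁻¹.
Overall CFSE = -60450 + 57820 = -2630 cm⁻¹.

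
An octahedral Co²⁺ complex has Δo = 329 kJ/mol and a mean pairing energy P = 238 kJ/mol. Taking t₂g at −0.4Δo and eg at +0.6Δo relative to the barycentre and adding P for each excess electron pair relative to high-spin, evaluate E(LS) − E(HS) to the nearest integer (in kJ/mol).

-91

Co is in group 9, so Co²⁺ is d⁷ (9 − 2 = 7).
High-spin d⁷ fills as t₂g⁵ eg² with CFSE 5(−0.4) + 2(+0.6) = -0.8Δo = -263 kJ/mol.
Low-spin: t₂g⁶ eg¹, orbital CFSE = -1.8Δo = -592 kJ/mol; plus 1 excess pair × P = +238 kJ/mol; total -354 kJ/mol.
Thus E(LS) − E(HS) = -91 kJ/mol.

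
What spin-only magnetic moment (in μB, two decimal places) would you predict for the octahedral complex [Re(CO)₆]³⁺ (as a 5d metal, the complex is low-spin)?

2.83 μB

CO is neutral, so the +3 overall charge sits on Re: oxidation state +3.
Group 7 minus oxidation state +3 gives a d⁴ configuration for Re³⁺.
Configuration: t2g^4 e_g^0 → 2 unpaired electrons.
μ(spin-only) = √[2(2+2)] = √8 ≈ 2.83 μB.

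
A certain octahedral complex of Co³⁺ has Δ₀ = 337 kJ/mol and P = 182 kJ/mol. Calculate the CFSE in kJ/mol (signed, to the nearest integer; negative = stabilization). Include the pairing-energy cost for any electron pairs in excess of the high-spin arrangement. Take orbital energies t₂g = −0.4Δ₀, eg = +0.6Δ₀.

Co sits in group 9; removing 3 electrons leaves Co³⁺ with 9 − 3 = 6 d electrons.
Δ₀ > P, so pairing is preferred: the ground state is low-spin.
Filling d⁶ accordingly: t₂g⁶ eg⁰.
Orbital CFSE = -2.4Δ₀ = -2.4 × 337 = -809 kJ/mol.
Excess pairs vs high-spin: 3 − 1 = 2; pairing cost = +364 kJ/mol.
Net CFSE = -809 + 364 = -445 kJ/mol.

-445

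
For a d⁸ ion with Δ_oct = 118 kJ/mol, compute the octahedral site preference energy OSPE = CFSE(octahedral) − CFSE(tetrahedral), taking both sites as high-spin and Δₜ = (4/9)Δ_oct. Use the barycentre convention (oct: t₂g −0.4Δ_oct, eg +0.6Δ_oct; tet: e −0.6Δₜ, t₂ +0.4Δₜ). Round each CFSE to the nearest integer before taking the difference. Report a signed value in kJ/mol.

Octahedral (high-spin): t₂g⁶ eg², CFSE = 6(−0.4) + 2(+0.6) = -1.2Δ_oct = -1.2 × 118 = -142 kJ/mol.
Tetrahedral e⁴ t₂⁴ gives -0.8Δₜ = -0.8 × (4/9) × 118 = -42 kJ/mol.
OSPE = -142 − (-42) = -100 kJ/mol.

-100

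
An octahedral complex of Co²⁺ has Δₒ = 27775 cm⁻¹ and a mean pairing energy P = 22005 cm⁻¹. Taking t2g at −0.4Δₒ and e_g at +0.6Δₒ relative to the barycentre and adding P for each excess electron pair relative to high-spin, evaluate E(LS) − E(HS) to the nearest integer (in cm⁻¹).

Group 9 minus oxidation state +2 gives a d⁷ configuration for Co²⁺.
In the high-spin limit (t2g^5 e_g^2) the orbital term is -0.8Δₒ = -22220 cm⁻¹, with no excess pairing.
Low-spin: t2g^6 e_g^1, orbital CFSE = -1.8Δₒ = -49995 cm⁻¹; plus 1 excess pair × P = +22005 cm⁻¹; total -27990 cm⁻¹.
The difference is -27990 − (-22220) = -5770 cm⁻¹, so low-spin lies lower.

-5770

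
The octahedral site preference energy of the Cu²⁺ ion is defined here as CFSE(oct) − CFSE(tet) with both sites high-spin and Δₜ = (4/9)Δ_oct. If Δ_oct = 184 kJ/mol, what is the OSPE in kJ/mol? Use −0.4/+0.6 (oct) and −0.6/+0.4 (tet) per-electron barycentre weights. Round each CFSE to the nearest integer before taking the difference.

Group 11 minus oxidation state +2 gives a d⁹ configuration for Cu²⁺.
In an octahedral site d⁹ (HS) is t2g^6 e_g^3, giving CFSE(oct) = -0.6Δ_oct = -110 kJ/mol.
Tetrahedral e^4 t2^5 gives -0.4Δₜ = -0.4 × (4/9) × 184 = -33 kJ/mol.
OSPE = -110 − (-33) = -77 kJ/mol.

-77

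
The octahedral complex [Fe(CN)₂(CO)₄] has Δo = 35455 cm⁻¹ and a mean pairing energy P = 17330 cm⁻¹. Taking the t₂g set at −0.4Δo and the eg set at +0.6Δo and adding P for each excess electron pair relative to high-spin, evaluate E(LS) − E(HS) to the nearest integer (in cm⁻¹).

Ligand charges: 2×(-1) from CN⁻ and 4×(+0) from CO sum to -2; with overall charge +0, Fe is +2.
Fe²⁺: group 8, so d-count = 8 − 2 = 6.
In the high-spin limit (t₂g⁴ eg²) the orbital term is -0.4Δo = -14182 cm⁻¹, with no excess pairing.
Low-spin t₂g⁶ eg⁰ gives -2.4Δo = -85092 cm⁻¹, but forming 2 extra pairs costs 2P = 34660 cm⁻¹, so E(LS) = -85092 + 34660 = -50432 cm⁻¹.
Thus E(LS) − E(HS) = -36250 cm⁻¹.

-36250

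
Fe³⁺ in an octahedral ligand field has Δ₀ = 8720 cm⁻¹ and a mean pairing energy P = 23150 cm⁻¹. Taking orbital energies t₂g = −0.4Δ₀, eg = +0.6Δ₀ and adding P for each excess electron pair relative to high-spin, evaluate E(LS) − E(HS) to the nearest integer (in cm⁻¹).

Fe³⁺: group 8, so d-count = 8 − 3 = 5.
High-spin: t₂g³ eg², CFSE = 0.0Δ₀ = 0 cm⁻¹.
Low-spin: t₂g⁵ eg⁰, orbital CFSE = -2.0Δ₀ = -17440 cm⁻¹; plus 2 excess pairs × P = +46300 cm⁻¹; total 28860 cm⁻¹.
Thus E(LS) − E(HS) = 28860 cm⁻¹.

28860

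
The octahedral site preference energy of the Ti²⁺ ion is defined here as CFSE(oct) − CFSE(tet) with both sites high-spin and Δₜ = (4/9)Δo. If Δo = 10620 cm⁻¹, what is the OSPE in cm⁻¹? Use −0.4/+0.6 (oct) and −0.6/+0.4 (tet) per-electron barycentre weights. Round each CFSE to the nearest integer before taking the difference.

-2832

Ti sits in group 4; removing 2 electrons leaves Ti²⁺ with 4 − 2 = 2 d electrons.
In an octahedral site d² (HS) is t₂g² eg⁰, giving CFSE(oct) = -0.8Δo = -8496 cm⁻¹.
Tetrahedral e² t₂⁰ gives -1.2Δₜ = -1.2 × (4/9) × 10620 = -5664 cm⁻¹.
OSPE = -8496 − (-5664) = -2832 cm⁻¹.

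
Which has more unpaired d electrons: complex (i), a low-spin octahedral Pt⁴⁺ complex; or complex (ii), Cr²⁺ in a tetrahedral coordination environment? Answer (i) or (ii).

(ii)

(i): Pt is in group 10, so Pt⁴⁺ is d⁶ (10 − 4 = 6); t₂g⁶ eg⁰ → 0 unpaired.
(ii): Group 6 minus oxidation state +2 gives a d⁴ configuration for Cr²⁺; Tetrahedral fields are weak (Δₜ ≈ 4/9 Δₒ), so electrons fill high-spin; e^2 t2^2 → 4 unpaired.
So (ii) has more unpaired electrons.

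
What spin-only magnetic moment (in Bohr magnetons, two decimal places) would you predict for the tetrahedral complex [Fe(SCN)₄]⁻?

Each SCN⁻ contributes -1; 4 × (-1) = -4. With overall charge -1, Fe is in the +3 oxidation state.
Fe is in group 8, so Fe³⁺ is d⁵ (8 − 3 = 5).
With tetrahedral geometry the complex is necessarily high-spin.
Configuration: e^2 t2^3 → 5 unpaired electrons.
μ(spin-only) = √[5(5+2)] = √35 ≈ 5.92 Bohr magnetons.

5.92 Bohr magnetons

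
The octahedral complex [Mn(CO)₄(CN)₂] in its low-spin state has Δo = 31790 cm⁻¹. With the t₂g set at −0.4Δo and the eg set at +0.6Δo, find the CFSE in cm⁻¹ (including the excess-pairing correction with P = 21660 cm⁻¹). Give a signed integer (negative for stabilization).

-20260

Ligand charges: 4×(+0) from CO and 2×(-1) from CN⁻ sum to -2; with overall charge +0, Mn is +2.
Mn²⁺: group 7, so d-count = 7 − 2 = 5.
The d⁵ electrons fill as t₂g⁵ eg⁰.
The orbital stabilization is -2.0Δo = -2.0 × 31790 = -63580 cm⁻¹.
Relative to high-spin t₂g³ eg² (0 paired), the low-spin configuration has 2 additional pairs, contributing +2 × 21660 = +43320 cm⁻¹.
Net CFSE = -63580 + 43320 = -20260 cm⁻¹.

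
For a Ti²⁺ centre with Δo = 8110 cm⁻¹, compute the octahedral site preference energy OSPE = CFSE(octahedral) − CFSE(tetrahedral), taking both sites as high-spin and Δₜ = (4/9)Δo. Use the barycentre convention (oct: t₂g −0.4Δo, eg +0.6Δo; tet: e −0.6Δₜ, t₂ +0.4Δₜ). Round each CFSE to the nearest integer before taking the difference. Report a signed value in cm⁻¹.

Group 4 minus oxidation state +2 gives a d² configuration for Ti²⁺.
Octahedral high-spin t2g^2 e_g^0: CFSE = -0.8 × 8110 = -6488 cm⁻¹.
Tetrahedral e^2 t2^0 gives -1.2Δₜ = -1.2 × (4/9) × 8110 = -4325 cm⁻¹.
OSPE = CFSE(oct) − CFSE(tet) = -6488 − (-4325) = -2163 cm⁻¹.

-2163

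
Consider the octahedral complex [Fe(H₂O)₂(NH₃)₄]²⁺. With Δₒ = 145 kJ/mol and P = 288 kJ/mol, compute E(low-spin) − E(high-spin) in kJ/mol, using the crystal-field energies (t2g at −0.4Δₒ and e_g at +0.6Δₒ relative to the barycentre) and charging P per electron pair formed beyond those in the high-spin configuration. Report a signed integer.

286

Ligand charges: 2×(+0) from H₂O and 4×(+0) from NH₃ sum to +0; with overall charge +2, Fe is +2.
Group 8 minus oxidation state +2 gives a d⁶ configuration for Fe²⁺.
High-spin: t2g^4 e_g^2, CFSE = -0.4Δₒ = -58 kJ/mol.
For low-spin the configuration is t2g^6 e_g^0: orbital energy -2.4 × 145 = -348 kJ/mol, and 2 additional pairs relative to high-spin add 576 kJ/mol, giving 228 kJ/mol.
E(LS) − E(HS) = 228 − (-58) = 286 kJ/mol.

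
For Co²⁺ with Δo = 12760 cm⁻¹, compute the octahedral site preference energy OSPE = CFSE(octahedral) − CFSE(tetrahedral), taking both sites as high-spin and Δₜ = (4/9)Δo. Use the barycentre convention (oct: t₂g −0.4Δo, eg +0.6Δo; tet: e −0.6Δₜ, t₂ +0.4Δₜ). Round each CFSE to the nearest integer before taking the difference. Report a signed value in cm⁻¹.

-3403

Co sits in group 9; removing 2 electrons leaves Co²⁺ with 9 − 2 = 7 d electrons.
Octahedral high-spin t₂g⁵ eg²: CFSE = -0.8 × 12760 = -10208 cm⁻¹.
Tetrahedral e⁴ t₂³ gives -1.2Δₜ = -1.2 × (4/9) × 12760 = -6805 cm⁻¹.
Subtracting, OSPE = -10208 − (-6805) = -3403 cm⁻¹.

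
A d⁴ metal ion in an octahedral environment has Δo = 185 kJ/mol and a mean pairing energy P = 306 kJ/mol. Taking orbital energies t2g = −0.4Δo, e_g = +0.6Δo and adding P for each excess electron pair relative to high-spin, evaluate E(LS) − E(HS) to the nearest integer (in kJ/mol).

In the high-spin limit (t2g^3 e_g^1) the orbital term is -0.6Δo = -111 kJ/mol, with no excess pairing.
For low-spin the configuration is t2g^4 e_g^0: orbital energy -1.6 × 185 = -296 kJ/mol, and 1 additional pair relative to high-spin adds 306 kJ/mol, giving 10 kJ/mol.
The difference is 10 − (-111) = 121 kJ/mol, so high-spin lies lower.

121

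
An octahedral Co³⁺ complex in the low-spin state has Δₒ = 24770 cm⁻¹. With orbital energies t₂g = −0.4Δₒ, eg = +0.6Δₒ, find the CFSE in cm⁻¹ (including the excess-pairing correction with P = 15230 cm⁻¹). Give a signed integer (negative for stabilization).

Co³⁺: group 9, so d-count = 9 − 3 = 6.
The d⁶ electrons fill as t₂g⁶ eg⁰.
The orbital stabilization is -2.4Δₒ = -2.4 × 24770 = -59448 cm⁻¹.
Relative to high-spin t₂g⁴ eg² (1 paired), the low-spin configuration has 2 additional pairs, contributing +2 × 15230 = +30460 cm⁻¹.
Overall CFSE = -59448 + 30460 = -28988 cm⁻¹.

-28988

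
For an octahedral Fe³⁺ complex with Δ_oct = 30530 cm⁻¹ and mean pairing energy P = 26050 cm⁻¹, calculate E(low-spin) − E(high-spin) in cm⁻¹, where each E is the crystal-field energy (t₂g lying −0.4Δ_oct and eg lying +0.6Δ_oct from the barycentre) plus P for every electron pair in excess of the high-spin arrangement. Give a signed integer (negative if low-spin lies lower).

Fe³⁺: group 8, so d-count = 8 − 3 = 5.
High-spin: t₂g³ eg², CFSE = 0.0Δ_oct = 0 cm⁻¹.
Low-spin: t₂g⁵ eg⁰, orbital CFSE = -2.0Δ_oct = -61060 cm⁻¹; plus 2 excess pairs × P = +52100 cm⁻¹; total -8960 cm⁻¹.
E(LS) − E(HS) = -8960 − (0) = -8960 cm⁻¹.

-8960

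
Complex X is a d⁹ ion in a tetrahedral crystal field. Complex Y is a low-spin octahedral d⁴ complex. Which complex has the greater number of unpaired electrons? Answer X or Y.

Y

X: Tetrahedral splitting is small, so the complex is high-spin; e⁴ t₂⁵ → 1 unpaired.
Y: t2g^4 e_g^0 → 2 unpaired.
So Y has more unpaired electrons.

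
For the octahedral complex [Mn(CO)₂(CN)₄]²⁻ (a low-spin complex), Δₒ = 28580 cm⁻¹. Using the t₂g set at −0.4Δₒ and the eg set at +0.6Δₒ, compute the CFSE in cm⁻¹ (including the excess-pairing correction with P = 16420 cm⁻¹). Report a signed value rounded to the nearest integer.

-24320

Ligand charges: 2×(+0) from CO and 4×(-1) from CN⁻ sum to -4; with overall charge -2, Mn is +2.
Mn²⁺: group 7, so d-count = 7 − 2 = 5.
Electron filling gives t₂g⁵ eg⁰.
Orbital CFSE = 5(-0.4) + 0(0.6) = -2.0Δₒ = -2.0 × 28580 = -57160 cm⁻¹.
Relative to high-spin t₂g³ eg² (0 paired), the low-spin configuration has 2 additional pairs, contributing +2 × 16420 = +32840 cm⁻¹.
Overall CFSE = -57160 + 32840 = -24320 cm⁻¹.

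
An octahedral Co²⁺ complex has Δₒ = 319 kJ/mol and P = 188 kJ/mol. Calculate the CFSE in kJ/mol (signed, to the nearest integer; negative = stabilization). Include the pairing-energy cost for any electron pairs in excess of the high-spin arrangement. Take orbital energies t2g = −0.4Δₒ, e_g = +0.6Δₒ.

-386

Group 9 minus oxidation state +2 gives a d⁷ configuration for Co²⁺.
With Δₒ > P the complex is low-spin.
Configuration: t2g^6 e_g^1.
Orbital CFSE = -1.8Δₒ = -1.8 × 319 = -574 kJ/mol.
Excess pairs vs high-spin: 3 − 2 = 1; pairing cost = +188 kJ/mol.
Net CFSE = -574 + 188 = -386 kJ/mol.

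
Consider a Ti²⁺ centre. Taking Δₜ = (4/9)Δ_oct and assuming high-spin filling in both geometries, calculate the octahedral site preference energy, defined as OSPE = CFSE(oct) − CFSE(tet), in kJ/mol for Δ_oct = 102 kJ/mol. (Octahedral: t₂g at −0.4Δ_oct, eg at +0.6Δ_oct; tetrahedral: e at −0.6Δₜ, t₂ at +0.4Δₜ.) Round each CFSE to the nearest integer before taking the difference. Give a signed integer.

Ti is in group 4, so Ti²⁺ is d² (4 − 2 = 2).
In an octahedral site d² (HS) is t2g^2 e_g^0, giving CFSE(oct) = -0.8Δ_oct = -82 kJ/mol.
In a tetrahedral site the filling is e^2 t2^0: CFSE(tet) = -1.2Δₜ = -1.2 × (4/9)(102) = -54 kJ/mol.
OSPE = -82 − (-54) = -28 kJ/mol.

-28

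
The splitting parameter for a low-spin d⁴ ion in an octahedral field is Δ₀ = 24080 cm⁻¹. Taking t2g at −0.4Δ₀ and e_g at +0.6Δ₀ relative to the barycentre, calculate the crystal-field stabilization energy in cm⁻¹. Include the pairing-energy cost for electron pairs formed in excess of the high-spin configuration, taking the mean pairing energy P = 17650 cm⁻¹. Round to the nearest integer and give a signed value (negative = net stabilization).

-20878

Electron filling gives t2g^4 e_g^0.
The orbital stabilization is -1.6Δ₀ = -1.6 × 24080 = -38528 cm⁻¹.
Pairing penalty: 1 pair vs 0 in the high-spin reference → 1 extra × P = 17650 cm⁻¹.
Combining: -38528 + 17650 = -20878 cm⁻¹.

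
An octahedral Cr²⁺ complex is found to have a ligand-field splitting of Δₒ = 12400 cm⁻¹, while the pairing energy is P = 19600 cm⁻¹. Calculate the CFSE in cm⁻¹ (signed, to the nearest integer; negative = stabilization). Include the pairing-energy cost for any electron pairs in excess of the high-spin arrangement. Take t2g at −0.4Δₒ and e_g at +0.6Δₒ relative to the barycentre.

Cr²⁺: group 6, so d-count = 6 − 2 = 4.
Here Δₒ < P (12400 < 19600), so the high-spin state is favoured.
Filling d⁴ accordingly: t2g^3 e_g^1.
Orbital CFSE = -0.6Δₒ = -0.6 × 12400 = -7440 cm⁻¹.
High-spin has no excess pairs, so no pairing correction applies.

-7440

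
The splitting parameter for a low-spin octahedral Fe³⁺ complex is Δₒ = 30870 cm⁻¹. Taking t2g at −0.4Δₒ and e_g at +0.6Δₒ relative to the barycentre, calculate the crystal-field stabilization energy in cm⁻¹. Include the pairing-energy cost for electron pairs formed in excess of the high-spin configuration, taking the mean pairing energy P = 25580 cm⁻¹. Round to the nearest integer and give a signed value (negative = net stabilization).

Fe³⁺: group 8, so d-count = 8 − 3 = 5.
Electron filling gives t2g^5 e_g^0.
Orbital CFSE = 5(-0.4) + 0(0.6) = -2.0Δₒ = -2.0 × 30870 = -61740 cm⁻¹.
Relative to high-spin t2g^3 e_g^2 (0 paired), the low-spin configuration has 2 additional pairs, contributing +2 × 25580 = +51160 cm⁻¹.
Net CFSE = -61740 + 51160 = -10580 cm⁻¹.

-10580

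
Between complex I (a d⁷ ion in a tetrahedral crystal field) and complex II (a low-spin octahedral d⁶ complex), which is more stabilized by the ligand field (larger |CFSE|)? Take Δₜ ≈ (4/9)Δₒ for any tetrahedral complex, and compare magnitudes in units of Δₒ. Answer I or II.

II

I: Tetrahedral splitting is small, so the complex is high-spin; e⁴ t₂³, CFSE = -1.2Δₜ ≈ -0.53Δₒ.
II: t₂g⁶ eg⁰, CFSE = -2.4Δₒ.
So II has the larger |CFSE|.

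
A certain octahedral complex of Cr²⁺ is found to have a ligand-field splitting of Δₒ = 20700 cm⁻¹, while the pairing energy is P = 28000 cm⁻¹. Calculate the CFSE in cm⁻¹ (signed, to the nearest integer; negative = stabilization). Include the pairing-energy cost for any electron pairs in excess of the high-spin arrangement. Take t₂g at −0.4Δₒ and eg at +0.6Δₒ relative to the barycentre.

-12420

Cr sits in group 6; removing 2 electrons leaves Cr²⁺ with 6 − 2 = 4 d electrons.
With Δₒ < P the complex is high-spin.
Filling d⁴ accordingly: t₂g³ eg¹.
Orbital CFSE = -0.6Δₒ = -0.6 × 20700 = -12420 cm⁻¹.
High-spin has no excess pairs, so no pairing correction applies.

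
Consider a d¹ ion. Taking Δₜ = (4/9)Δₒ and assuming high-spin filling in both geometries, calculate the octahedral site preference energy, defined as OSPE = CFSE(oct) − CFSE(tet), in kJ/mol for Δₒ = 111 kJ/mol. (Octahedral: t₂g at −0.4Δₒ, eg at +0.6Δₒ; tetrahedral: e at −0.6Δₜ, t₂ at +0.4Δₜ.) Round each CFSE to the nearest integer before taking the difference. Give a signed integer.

In an octahedral site d¹ (HS) is t₂g¹ eg⁰, giving CFSE(oct) = -0.4Δₒ = -44 kJ/mol.
In a tetrahedral site the filling is e¹ t₂⁰: CFSE(tet) = -0.6Δₜ = -0.6 × (4/9)(111) = -30 kJ/mol.
Subtracting, OSPE = -44 − (-30) = -14 kJ/mol.

-14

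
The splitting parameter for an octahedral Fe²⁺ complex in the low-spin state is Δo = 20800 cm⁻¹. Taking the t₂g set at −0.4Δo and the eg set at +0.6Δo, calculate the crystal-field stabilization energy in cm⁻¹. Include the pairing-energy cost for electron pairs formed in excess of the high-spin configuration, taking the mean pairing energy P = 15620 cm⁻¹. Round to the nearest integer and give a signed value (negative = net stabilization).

-18680

Fe is in group 8, so Fe²⁺ is d⁶ (8 − 2 = 6).
Configuration: t₂g⁶ eg⁰.
Orbital CFSE = 6(-0.4) + 0(0.6) = -2.4Δo = -2.4 × 20800 = -49920 cm⁻¹.
Pairing penalty: 3 pairs vs 1 in the high-spin reference → 2 extra × P = 31240 cm⁻¹.
Combining: -49920 + 31240 = -18680 cm⁻¹.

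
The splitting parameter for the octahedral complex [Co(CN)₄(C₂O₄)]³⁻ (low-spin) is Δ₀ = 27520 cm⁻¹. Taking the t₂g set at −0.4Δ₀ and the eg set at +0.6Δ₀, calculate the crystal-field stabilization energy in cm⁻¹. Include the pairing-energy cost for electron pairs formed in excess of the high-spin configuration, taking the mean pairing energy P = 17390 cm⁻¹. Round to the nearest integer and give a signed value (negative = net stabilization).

-31268

Ligand charges: 4×(-1) from CN⁻ and 1×(-2) from C₂O₄²⁻ sum to -6; with overall charge -3, Co is +3.
Co³⁺: group 9, so d-count = 9 − 3 = 6.
Electron filling gives t₂g⁶ eg⁰.
CFSE(orbital) = 6×(-0.4Δ₀) + 0×(0.6Δ₀) = -2.4Δ₀; with Δ₀ = 27520 cm⁻¹ that is -66048 cm⁻¹.
Pairing penalty: 3 pairs vs 1 in the high-spin reference → 2 extra × P = 34780 cm⁻¹.
Combining: -66048 + 34780 = -31268 cm⁻¹.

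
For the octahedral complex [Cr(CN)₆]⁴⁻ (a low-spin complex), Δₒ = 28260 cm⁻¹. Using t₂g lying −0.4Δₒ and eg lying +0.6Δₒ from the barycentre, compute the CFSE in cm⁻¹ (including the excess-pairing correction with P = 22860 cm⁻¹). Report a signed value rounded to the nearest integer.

-22356

Each CN⁻ contributes -1; 6 × (-1) = -6. With overall charge -4, Cr is in the +2 oxidation state.
Cr²⁺: group 6, so d-count = 6 − 2 = 4.
Electron filling gives t₂g⁴ eg⁰.
The orbital stabilization is -1.6Δₒ = -1.6 × 28260 = -45216 cm⁻¹.
High-spin d⁴ would be t₂g³ eg¹ with 0 pairs; low-spin has 1, so 1 excess pair costs +1P = +22860 cm⁻¹.
Overall CFSE = -45216 + 22860 = -22356 cm⁻¹.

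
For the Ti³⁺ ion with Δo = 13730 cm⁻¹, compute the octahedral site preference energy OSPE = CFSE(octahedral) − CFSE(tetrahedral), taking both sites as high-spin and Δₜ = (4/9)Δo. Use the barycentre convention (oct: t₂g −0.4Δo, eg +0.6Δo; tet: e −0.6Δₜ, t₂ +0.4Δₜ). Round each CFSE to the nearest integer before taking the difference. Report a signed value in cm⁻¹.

-1831

Group 4 minus oxidation state +3 gives a d¹ configuration for Ti³⁺.
Octahedral (high-spin): t₂g¹ eg⁰, CFSE = 1(−0.4) + 0(+0.6) = -0.4Δo = -0.4 × 13730 = -5492 cm⁻¹.
Tetrahedral e¹ t₂⁰ gives -0.6Δₜ = -0.6 × (4/9) × 13730 = -3661 cm⁻¹.
Subtracting, OSPE = -5492 − (-3661) = -1831 cm⁻¹.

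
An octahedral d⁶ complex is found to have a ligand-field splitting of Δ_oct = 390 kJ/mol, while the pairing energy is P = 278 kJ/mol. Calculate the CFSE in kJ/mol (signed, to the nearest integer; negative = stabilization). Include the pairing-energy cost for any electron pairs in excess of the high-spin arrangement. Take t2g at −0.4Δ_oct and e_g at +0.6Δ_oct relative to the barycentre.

-380

Since Δ_oct = 390 kJ/mol > P = 278 kJ/mol, the complex adopts the low-spin configuration.
That gives t2g^6 e_g^0.
Orbital CFSE = -2.4Δ_oct = -2.4 × 390 = -936 kJ/mol.
Excess pairs vs high-spin: 3 − 1 = 2; pairing cost = +556 kJ/mol.
Net CFSE = -936 + 556 = -380 kJ/mol.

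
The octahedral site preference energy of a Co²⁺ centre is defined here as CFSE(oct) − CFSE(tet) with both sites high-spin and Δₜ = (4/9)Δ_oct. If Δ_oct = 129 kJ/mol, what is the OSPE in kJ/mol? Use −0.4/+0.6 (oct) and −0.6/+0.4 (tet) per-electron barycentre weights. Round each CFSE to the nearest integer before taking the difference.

Co is in group 9, so Co²⁺ is d⁷ (9 − 2 = 7).
Octahedral (high-spin): t₂g⁵ eg², CFSE = 5(−0.4) + 2(+0.6) = -0.8Δ_oct = -0.8 × 129 = -103 kJ/mol.
Tetrahedral e⁴ t₂³ gives -1.2Δₜ = -1.2 × (4/9) × 129 = -69 kJ/mol.
OSPE = -103 − (-69) = -34 kJ/mol.

-34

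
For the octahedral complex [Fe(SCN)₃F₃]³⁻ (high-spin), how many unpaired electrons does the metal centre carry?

5

Ligand charges: 3×(-1) from SCN⁻ and 3×(-1) from F⁻ sum to -6; with overall charge -3, Fe is +3.
Fe sits in group 8; removing 3 electrons leaves Fe³⁺ with 8 − 3 = 5 d electrons.
Configuration: t₂g³ eg², giving 5 unpaired electrons.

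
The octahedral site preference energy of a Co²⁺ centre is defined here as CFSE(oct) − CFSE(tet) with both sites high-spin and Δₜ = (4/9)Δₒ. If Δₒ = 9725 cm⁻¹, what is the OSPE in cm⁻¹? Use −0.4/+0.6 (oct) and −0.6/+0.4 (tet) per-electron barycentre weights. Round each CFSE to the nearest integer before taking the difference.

-2593

Co is in group 9, so Co²⁺ is d⁷ (9 − 2 = 7).
Octahedral high-spin t₂g⁵ eg²: CFSE = -0.8 × 9725 = -7780 cm⁻¹.
In a tetrahedral site the filling is e⁴ t₂³: CFSE(tet) = -1.2Δₜ = -1.2 × (4/9)(9725) = -5187 cm⁻¹.
OSPE = -7780 − (-5187) = -2593 cm⁻¹.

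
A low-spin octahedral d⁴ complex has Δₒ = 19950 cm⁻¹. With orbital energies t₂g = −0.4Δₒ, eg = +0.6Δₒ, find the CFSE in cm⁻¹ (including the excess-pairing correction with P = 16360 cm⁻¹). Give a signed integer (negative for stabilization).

Electron filling gives t₂g⁴ eg⁰.
The orbital stabilization is -1.6Δₒ = -1.6 × 19950 = -31920 cm⁻¹.
Relative to high-spin t₂g³ eg¹ (0 paired), the low-spin configuration has 1 additional pair, contributing +1 × 16360 = +16360 cm⁻¹.
Combining: -31920 + 16360 = -15560 cm⁻¹.

-15560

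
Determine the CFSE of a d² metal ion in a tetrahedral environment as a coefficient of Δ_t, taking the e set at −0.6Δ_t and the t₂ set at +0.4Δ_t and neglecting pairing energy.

Tetrahedral fields are weak (Δₜ ≈ 4/9 Δₒ), so electrons fill high-spin.
Configuration: e² t₂⁰.
CFSE = 2(-0.6Δ_t) + 0(0.4Δ_t) = -1.2Δ_t + 0.0Δ_t = -1.2Δ_t.

-1.2 Δ_t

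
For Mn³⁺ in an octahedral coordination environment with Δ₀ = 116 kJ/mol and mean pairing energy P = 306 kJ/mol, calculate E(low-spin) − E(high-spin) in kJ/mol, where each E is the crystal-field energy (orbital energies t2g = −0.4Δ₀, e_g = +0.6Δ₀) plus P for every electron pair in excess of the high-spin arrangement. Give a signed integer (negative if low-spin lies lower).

Group 7 minus oxidation state +3 gives a d⁴ configuration for Mn³⁺.
High-spin: t2g^3 e_g^1, CFSE = -0.6Δ₀ = -70 kJ/mol.
For low-spin the configuration is t2g^4 e_g^0: orbital energy -1.6 × 116 = -186 kJ/mol, and 1 additional pair relative to high-spin adds 306 kJ/mol, giving 120 kJ/mol.
The difference is 120 − (-70) = 190 kJ/mol, so high-spin lies lower.

190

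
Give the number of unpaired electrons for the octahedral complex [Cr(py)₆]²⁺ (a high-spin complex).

py is neutral, so the +2 overall charge sits on Cr: oxidation state +2.
Group 6 minus oxidation state +2 gives a d⁴ configuration for Cr²⁺.
Configuration: t₂g³ eg¹, giving 4 unpaired electrons.

4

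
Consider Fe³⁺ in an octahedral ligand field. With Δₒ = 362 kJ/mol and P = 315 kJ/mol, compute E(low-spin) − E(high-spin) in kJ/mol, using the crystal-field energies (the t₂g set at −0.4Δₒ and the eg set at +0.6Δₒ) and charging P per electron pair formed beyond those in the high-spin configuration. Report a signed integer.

-94

Fe is in group 8, so Fe³⁺ is d⁵ (8 − 3 = 5).
In the high-spin limit (t₂g³ eg²) the orbital term is 0.0Δₒ = 0 kJ/mol, with no excess pairing.
Low-spin: t₂g⁵ eg⁰, orbital CFSE = -2.0Δₒ = -724 kJ/mol; plus 2 excess pairs × P = +630 kJ/mol; total -94 kJ/mol.
Thus E(LS) − E(HS) = -94 kJ/mol.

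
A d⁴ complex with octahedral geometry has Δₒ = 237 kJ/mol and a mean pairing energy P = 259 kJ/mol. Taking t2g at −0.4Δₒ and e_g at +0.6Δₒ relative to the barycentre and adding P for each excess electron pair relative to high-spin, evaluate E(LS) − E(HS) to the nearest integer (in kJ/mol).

22

In the high-spin limit (t2g^3 e_g^1) the orbital term is -0.6Δₒ = -142 kJ/mol, with no excess pairing.
Low-spin t2g^4 e_g^0 gives -1.6Δₒ = -379 kJ/mol, but forming 1 extra pair costs 1P = 259 kJ/mol, so E(LS) = -379 + 259 = -120 kJ/mol.
The difference is -120 − (-142) = 22 kJ/mol, so high-spin lies lower.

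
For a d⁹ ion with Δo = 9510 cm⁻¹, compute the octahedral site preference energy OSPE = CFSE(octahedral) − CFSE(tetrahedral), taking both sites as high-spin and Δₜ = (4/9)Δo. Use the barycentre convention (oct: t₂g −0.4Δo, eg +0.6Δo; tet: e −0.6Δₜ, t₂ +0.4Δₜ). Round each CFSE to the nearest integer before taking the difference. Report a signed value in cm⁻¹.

Octahedral high-spin t₂g⁶ eg³: CFSE = -0.6 × 9510 = -5706 cm⁻¹.
In a tetrahedral site the filling is e⁴ t₂⁵: CFSE(tet) = -0.4Δₜ = -0.4 × (4/9)(9510) = -1691 cm⁻¹.
OSPE = CFSE(oct) − CFSE(tet) = -5706 − (-1691) = -4015 cm⁻¹.

-4015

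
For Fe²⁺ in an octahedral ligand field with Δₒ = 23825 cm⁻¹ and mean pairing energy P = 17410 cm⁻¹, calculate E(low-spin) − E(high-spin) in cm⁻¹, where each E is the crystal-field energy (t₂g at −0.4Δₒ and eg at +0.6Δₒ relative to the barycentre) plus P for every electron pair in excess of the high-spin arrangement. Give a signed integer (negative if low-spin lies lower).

-12830

Fe sits in group 8; removing 2 electrons leaves Fe²⁺ with 8 − 2 = 6 d electrons.
In the high-spin limit (t₂g⁴ eg²) the orbital term is -0.4Δₒ = -9530 cm⁻¹, with no excess pairing.
For low-spin the configuration is t₂g⁶ eg⁰: orbital energy -2.4 × 23825 = -57180 cm⁻¹, and 2 additional pairs relative to high-spin add 34820 cm⁻¹, giving -22360 cm⁻¹.
E(LS) − E(HS) = -22360 − (-9530) = -12830 cm⁻¹.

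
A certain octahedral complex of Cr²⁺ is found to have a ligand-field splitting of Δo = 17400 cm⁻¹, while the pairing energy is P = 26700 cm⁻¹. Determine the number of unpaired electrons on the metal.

4

Group 6 minus oxidation state +2 gives a d⁴ configuration for Cr²⁺.
Δo < P, so pairing is avoided: the ground state is high-spin.
Configuration: t2g^3 e_g^1.
Unpaired electrons: 4.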